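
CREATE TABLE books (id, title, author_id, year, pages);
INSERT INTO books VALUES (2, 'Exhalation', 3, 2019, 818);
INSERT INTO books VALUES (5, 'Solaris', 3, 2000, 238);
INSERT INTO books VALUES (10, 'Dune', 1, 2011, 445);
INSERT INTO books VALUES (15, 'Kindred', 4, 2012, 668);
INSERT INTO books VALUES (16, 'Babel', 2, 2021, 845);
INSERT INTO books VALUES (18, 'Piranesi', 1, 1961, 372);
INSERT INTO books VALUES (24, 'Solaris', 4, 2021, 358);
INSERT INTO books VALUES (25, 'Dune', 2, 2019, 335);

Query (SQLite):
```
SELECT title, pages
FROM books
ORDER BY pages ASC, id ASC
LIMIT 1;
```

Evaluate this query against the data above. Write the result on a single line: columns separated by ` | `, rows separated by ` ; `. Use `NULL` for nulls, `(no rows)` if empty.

Sort by pages asc, tiebreak id asc: (238, id=5), (335, id=25), (358, id=24), (372, id=18) …. Take first 1.

Solaris | 238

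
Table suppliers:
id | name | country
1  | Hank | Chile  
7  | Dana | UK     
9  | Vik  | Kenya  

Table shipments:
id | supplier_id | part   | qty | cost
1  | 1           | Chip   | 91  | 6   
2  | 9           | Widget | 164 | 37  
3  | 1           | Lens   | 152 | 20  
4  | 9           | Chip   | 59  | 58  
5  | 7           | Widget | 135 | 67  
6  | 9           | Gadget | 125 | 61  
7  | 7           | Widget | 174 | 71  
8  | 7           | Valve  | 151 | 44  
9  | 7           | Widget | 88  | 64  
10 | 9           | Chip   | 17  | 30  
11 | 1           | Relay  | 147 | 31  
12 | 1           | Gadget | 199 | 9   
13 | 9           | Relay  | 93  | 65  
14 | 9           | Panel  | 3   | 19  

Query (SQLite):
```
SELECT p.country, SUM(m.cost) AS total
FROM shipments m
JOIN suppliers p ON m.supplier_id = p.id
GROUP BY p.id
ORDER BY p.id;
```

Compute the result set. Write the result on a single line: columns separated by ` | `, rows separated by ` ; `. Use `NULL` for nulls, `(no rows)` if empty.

Join each shipments row to its suppliers via supplier_id.
Group joined rows by suppliers.id; compute SUM(m.cost) per group.
  1: ids {1, 3, 11, 12} → SUM(m.cost)=66
  7: ids {5, 7, 8, 9} → SUM(m.cost)=246
  9: ids {2, 4, 6, 10, 13, 14} → SUM(m.cost)=270

Chile | 66 ; UK | 246 ; Kenya | 270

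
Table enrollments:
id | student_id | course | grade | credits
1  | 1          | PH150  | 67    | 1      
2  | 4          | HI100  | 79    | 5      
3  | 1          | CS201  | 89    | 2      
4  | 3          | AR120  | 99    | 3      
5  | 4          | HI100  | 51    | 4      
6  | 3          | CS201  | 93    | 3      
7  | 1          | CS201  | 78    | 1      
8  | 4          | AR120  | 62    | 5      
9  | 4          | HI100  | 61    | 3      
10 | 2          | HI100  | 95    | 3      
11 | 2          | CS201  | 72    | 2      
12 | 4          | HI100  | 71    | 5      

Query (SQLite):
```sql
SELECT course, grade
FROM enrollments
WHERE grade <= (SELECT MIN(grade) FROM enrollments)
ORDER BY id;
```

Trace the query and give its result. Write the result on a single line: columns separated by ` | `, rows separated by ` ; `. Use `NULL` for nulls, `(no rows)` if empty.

HI100 | 51

Scalar subquery: MIN(grade) over all enrollments rows = 51.
Keep rows where grade <= that value.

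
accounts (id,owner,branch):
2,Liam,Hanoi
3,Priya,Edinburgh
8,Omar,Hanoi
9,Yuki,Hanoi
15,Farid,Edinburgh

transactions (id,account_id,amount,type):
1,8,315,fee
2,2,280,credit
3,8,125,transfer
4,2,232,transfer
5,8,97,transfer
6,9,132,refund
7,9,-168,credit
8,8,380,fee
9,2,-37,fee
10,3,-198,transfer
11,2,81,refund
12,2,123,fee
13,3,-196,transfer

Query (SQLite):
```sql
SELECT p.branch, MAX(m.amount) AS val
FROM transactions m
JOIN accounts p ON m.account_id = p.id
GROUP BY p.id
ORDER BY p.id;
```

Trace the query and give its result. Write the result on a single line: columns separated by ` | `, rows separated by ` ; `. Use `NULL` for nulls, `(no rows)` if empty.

Join each transactions row to its accounts via account_id.
Group joined rows by accounts.id; compute MAX(m.amount) per group.
  2: ids {2, 4, 9, 11, 12} → MAX(m.amount)=280
  3: ids {10, 13} → MAX(m.amount)=-196
  8: ids {1, 3, 5, 8} → MAX(m.amount)=380
  9: ids {6, 7} → MAX(m.amount)=132

Hanoi | 280 ; Edinburgh | -196 ; Hanoi | 380 ; Hanoi | 132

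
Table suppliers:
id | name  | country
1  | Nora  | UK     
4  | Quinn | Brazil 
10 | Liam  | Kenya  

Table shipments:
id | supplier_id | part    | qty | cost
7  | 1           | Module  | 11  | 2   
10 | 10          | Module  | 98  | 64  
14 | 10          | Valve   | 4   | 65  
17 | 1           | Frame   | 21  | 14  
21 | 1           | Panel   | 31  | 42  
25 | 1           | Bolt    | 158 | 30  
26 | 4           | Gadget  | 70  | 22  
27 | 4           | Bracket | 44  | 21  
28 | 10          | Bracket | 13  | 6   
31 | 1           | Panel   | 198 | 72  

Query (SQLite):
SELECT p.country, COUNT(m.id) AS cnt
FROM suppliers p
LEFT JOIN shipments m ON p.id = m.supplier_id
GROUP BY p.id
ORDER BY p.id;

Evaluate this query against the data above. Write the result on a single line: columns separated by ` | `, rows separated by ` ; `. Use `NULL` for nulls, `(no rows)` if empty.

LEFT JOIN keeps every suppliers row; unmatched ones get NULL for shipments columns.
Group by suppliers.id and compute COUNT(m.id). COUNT(col) of an all-NULL group is 0.
  1: ids {7, 17, 21, 25, 31} → COUNT(m.id)=5
  4: ids {26, 27} → COUNT(m.id)=2
  10: ids {10, 14, 28} → COUNT(m.id)=3

UK | 5 ; Brazil | 2 ; Kenya | 3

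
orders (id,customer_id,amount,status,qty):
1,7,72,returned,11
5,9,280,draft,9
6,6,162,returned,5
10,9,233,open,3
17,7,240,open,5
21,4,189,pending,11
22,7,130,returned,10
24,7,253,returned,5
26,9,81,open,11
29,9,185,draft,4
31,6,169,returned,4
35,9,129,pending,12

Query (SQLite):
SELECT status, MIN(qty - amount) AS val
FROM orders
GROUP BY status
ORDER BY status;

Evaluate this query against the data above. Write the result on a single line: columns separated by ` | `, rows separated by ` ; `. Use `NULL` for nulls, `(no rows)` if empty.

For each row compute qty - amount.
Group by status; take MIN of the expression per group.
  draft: ids {5, 29} → MIN(qty - amount)=-271
  open: ids {10, 17, 26} → MIN(qty - amount)=-235
  pending: ids {21, 35} → MIN(qty - amount)=-178
  returned: ids {1, 6, 22, 24, 31} → MIN(qty - amount)=-248

draft | -271 ; open | -235 ; pending | -178 ; returned | -248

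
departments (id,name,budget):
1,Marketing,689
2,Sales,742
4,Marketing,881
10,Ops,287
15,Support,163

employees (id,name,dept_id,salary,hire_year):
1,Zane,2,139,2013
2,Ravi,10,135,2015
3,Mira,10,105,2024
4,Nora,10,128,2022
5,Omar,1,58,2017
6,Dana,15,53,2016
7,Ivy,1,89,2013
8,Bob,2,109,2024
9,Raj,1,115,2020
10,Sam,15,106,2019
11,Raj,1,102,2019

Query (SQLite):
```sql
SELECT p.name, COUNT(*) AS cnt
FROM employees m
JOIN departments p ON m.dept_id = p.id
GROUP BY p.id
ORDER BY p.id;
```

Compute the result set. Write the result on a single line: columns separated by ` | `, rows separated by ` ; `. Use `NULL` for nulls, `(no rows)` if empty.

Marketing | 4 ; Sales | 2 ; Ops | 3 ; Support | 2

Join each employees row to its departments via dept_id.
Group joined rows by departments.id; compute COUNT(*) per group.
  1: ids {5, 7, 9, 11} → COUNT(*)=4
  2: ids {1, 8} → COUNT(*)=2
  10: ids {2, 3, 4} → COUNT(*)=3
  15: ids {6, 10} → COUNT(*)=2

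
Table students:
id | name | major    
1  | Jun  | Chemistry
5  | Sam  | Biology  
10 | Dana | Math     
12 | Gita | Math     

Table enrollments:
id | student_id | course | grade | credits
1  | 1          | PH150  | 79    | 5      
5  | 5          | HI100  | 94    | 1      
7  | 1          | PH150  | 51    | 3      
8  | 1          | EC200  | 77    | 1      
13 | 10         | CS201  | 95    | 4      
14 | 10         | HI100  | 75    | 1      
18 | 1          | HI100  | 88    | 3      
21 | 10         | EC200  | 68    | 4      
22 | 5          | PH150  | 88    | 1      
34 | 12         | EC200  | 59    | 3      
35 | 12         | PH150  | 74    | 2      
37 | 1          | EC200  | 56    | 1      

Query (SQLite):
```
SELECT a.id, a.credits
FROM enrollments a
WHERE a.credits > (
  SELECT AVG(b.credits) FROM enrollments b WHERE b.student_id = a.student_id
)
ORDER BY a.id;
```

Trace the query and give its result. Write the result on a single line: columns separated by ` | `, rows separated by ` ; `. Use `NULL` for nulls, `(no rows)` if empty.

1 | 5 ; 7 | 3 ; 13 | 4 ; 18 | 3 ; 21 | 4 ; 34 | 3

For each enrollments row a, compute AVG(credits) over rows sharing a.student_id.
Keep row a if a.credits > that per-group AVG.
  student_id=1: AVG(credits) = 2.6
  student_id=5: AVG(credits) = 1.0
  student_id=10: AVG(credits) = 3.0
  student_id=12: AVG(credits) = 2.5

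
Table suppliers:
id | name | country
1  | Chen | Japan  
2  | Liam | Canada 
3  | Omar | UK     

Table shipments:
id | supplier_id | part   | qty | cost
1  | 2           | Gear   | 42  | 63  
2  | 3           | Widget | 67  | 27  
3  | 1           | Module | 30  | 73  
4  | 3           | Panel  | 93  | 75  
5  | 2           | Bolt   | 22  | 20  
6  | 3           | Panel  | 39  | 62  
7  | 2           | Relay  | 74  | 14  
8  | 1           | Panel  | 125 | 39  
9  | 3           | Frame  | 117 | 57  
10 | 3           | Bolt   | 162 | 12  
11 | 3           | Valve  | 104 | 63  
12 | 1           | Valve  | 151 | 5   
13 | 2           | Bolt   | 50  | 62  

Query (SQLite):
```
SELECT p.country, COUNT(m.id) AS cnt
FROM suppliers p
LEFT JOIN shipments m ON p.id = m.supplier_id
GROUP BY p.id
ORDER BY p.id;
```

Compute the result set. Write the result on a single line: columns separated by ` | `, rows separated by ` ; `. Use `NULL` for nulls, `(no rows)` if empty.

Japan | 3 ; Canada | 4 ; UK | 6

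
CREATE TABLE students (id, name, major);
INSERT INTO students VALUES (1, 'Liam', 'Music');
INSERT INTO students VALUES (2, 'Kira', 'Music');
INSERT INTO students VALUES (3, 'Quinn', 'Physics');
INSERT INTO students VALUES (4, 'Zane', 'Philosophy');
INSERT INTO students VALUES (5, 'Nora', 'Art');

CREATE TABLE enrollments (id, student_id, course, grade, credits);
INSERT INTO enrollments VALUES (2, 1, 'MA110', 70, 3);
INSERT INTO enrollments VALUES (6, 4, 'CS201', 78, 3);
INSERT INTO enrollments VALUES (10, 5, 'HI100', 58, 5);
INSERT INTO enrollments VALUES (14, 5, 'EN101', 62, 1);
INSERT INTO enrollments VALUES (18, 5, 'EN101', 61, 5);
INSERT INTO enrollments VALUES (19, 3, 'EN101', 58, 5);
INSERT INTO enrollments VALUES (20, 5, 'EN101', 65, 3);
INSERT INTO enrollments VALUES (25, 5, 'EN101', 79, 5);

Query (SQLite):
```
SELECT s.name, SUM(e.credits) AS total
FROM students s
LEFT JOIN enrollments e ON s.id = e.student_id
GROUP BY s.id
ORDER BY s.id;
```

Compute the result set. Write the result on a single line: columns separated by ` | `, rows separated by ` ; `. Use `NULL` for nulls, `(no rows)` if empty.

LEFT JOIN keeps every students row; unmatched ones get NULL for enrollments columns.
Group by students.id and compute SUM(e.credits). SUM over an all-NULL group is NULL.
  1: ids {2} → SUM(e.credits)=3
  2: ids {—} → SUM(e.credits)=NULL
  3: ids {19} → SUM(e.credits)=5
  4: ids {6} → SUM(e.credits)=3
  5: ids {10, 14, 18, 20, 25} → SUM(e.credits)=19

Liam | 3 ; Kira | NULL ; Quinn | 5 ; Zane | 3 ; Nora | 19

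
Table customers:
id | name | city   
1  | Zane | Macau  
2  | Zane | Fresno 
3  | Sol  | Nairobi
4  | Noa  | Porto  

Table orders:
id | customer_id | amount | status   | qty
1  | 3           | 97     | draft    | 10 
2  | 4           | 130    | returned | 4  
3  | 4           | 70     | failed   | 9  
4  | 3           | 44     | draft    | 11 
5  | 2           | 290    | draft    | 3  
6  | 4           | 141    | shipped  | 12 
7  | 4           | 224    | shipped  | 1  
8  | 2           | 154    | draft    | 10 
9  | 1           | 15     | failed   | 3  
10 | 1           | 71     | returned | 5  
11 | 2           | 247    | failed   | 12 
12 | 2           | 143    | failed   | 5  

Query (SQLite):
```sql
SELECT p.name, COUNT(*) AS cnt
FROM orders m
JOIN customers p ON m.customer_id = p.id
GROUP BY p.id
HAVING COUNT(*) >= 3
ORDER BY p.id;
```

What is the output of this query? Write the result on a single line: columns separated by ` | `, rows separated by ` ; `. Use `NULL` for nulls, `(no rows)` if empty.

Join each orders row to its customers via customer_id.
Group joined rows by customers.id; compute COUNT(*) per group.
HAVING: keep groups with count ≥ 3.
  1: ids {9, 10} → COUNT(*)=2
  2: ids {5, 8, 11, 12} → COUNT(*)=4
  3: ids {1, 4} → COUNT(*)=2
  4: ids {2, 3, 6, 7} → COUNT(*)=4

Zane | 4 ; Noa | 4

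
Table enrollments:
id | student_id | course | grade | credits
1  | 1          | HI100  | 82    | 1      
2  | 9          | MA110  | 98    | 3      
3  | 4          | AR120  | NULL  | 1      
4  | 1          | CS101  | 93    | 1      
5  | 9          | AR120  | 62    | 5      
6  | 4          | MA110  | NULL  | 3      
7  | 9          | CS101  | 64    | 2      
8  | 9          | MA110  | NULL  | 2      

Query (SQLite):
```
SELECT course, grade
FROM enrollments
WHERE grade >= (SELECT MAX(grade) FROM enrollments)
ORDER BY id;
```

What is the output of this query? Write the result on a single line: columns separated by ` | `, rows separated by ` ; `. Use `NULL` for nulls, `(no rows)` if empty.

MA110 | 98

Scalar subquery: MAX(grade) over all enrollments rows = 98.
Keep rows where grade >= that value.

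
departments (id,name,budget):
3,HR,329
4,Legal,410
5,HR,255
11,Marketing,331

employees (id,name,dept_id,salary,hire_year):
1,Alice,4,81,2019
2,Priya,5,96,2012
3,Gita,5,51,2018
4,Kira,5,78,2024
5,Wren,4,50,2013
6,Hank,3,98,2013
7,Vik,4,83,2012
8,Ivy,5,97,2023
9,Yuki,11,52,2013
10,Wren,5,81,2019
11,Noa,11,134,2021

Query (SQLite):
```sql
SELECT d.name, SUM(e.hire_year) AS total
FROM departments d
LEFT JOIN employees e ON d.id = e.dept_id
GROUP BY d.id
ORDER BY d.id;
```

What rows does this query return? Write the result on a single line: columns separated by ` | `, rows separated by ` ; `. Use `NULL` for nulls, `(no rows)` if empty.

LEFT JOIN keeps every departments row; unmatched ones get NULL for employees columns.
Group by departments.id and compute SUM(e.hire_year). SUM over an all-NULL group is NULL.
  3: ids {6} → SUM(e.hire_year)=2013
  4: ids {1, 5, 7} → SUM(e.hire_year)=6044
  5: ids {2, 3, 4, 8, 10} → SUM(e.hire_year)=10096
  11: ids {9, 11} → SUM(e.hire_year)=4034

HR | 2013 ; Legal | 6044 ; HR | 10096 ; Marketing | 4034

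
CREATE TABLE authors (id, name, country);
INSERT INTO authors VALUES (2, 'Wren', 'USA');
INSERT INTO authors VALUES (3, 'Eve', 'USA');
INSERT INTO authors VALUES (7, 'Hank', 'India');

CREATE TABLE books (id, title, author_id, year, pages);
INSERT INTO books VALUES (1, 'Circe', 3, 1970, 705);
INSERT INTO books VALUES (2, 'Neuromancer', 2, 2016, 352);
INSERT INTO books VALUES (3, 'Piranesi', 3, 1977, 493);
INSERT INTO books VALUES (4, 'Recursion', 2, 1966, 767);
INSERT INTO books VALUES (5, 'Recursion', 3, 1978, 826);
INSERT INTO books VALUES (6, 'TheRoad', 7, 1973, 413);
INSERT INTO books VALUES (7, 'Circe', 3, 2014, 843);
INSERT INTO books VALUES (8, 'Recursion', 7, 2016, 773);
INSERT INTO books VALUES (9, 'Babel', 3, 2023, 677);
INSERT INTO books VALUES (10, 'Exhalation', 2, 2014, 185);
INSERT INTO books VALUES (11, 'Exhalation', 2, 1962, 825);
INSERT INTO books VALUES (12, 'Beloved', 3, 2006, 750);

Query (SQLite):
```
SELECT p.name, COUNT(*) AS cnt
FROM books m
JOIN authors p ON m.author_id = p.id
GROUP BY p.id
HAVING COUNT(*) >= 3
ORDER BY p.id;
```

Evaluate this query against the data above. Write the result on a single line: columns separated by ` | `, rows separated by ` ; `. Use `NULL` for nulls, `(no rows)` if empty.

Join each books row to its authors via author_id.
Group joined rows by authors.id; compute COUNT(*) per group.
HAVING: keep groups with count ≥ 3.
  2: ids {2, 4, 10, 11} → COUNT(*)=4
  3: ids {1, 3, 5, 7, 9, 12} → COUNT(*)=6
  7: ids {6, 8} → COUNT(*)=2

Wren | 4 ; Eve | 6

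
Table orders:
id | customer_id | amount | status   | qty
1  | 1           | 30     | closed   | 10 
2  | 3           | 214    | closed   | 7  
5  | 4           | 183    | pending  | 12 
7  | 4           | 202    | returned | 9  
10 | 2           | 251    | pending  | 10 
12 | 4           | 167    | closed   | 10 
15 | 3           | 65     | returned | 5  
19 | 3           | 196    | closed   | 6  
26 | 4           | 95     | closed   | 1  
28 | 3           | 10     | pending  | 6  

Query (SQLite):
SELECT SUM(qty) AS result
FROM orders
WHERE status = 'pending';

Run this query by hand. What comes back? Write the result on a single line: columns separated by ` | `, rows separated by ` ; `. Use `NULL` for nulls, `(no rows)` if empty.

28

Rows where status='pending' → qty values: [12, 10, 6].
SUM of non-NULL values = 28.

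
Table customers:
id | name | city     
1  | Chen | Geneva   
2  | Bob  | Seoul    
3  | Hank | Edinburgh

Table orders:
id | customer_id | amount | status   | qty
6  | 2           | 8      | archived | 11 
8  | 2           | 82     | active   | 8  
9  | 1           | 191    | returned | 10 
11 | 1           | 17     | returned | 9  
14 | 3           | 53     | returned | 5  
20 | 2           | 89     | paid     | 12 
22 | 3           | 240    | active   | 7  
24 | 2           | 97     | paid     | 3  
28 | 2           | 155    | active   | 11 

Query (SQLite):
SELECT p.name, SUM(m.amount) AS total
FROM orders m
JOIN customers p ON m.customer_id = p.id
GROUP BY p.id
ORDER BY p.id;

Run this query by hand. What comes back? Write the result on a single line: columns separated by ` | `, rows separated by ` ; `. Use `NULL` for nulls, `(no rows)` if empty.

Chen | 208 ; Bob | 431 ; Hank | 293

Join each orders row to its customers via customer_id.
Group joined rows by customers.id; compute SUM(m.amount) per group.
  1: ids {9, 11} → SUM(m.amount)=208
  2: ids {6, 8, 20, 24, 28} → SUM(m.amount)=431
  3: ids {14, 22} → SUM(m.amount)=293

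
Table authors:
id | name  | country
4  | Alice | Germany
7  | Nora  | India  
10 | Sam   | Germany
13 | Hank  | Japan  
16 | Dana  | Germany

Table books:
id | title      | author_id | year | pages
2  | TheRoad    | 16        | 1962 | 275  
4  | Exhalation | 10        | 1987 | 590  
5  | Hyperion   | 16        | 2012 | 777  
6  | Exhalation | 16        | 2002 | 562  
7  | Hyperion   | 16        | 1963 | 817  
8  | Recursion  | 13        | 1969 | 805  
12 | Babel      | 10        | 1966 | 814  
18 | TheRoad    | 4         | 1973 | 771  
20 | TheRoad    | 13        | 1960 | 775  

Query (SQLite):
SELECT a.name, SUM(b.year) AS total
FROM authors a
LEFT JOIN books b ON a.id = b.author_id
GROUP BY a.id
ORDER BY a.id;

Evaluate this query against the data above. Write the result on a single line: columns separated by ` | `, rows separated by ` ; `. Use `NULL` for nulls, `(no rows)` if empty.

Alice | 1973 ; Nora | NULL ; Sam | 3953 ; Hank | 3929 ; Dana | 7939

LEFT JOIN keeps every authors row; unmatched ones get NULL for books columns.
Group by authors.id and compute SUM(b.year). SUM over an all-NULL group is NULL.
  4: ids {18} → SUM(b.year)=1973
  7: ids {—} → SUM(b.year)=NULL
  10: ids {4, 12} → SUM(b.year)=3953
  13: ids {8, 20} → SUM(b.year)=3929
  16: ids {2, 5, 6, 7} → SUM(b.year)=7939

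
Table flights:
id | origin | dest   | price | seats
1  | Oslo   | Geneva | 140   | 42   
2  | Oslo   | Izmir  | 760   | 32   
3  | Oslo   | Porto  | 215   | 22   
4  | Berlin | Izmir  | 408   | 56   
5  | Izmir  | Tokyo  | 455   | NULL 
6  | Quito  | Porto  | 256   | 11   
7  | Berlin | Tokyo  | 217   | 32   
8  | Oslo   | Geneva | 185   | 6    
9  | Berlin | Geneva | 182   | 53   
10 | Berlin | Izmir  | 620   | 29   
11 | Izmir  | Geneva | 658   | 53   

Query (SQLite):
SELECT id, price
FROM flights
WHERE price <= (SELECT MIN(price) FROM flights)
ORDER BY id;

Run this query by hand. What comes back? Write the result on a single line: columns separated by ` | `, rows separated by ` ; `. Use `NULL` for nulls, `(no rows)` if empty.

1 | 140

Scalar subquery: MIN(price) over all flights rows = 140.
Keep rows where price <= that value.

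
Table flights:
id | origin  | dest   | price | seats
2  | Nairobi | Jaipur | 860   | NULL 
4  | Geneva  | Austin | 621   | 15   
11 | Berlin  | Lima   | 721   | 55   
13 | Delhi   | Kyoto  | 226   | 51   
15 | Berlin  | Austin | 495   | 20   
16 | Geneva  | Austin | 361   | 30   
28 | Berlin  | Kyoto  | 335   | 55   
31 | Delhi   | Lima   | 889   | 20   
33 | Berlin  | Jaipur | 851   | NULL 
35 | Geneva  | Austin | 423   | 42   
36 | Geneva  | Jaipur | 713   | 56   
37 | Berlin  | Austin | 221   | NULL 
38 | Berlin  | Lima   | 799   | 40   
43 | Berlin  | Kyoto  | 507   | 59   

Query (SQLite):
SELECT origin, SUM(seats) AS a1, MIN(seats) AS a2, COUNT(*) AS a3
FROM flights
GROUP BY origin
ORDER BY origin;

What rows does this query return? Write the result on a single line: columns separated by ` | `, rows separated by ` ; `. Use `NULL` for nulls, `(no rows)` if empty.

Group flights by origin.
Per group compute: SUM(seats), MIN(seats), COUNT(*).
  Berlin: ids {11, 15, 28, 33, 37, 38, 43} → SUM(seats)=229, MIN(seats)=20, COUNT(*)=7
  Delhi: ids {13, 31} → SUM(seats)=71, MIN(seats)=20, COUNT(*)=2
  Geneva: ids {4, 16, 35, 36} → SUM(seats)=143, MIN(seats)=15, COUNT(*)=4
  Nairobi: ids {2} → SUM(seats)=NULL, MIN(seats)=NULL, COUNT(*)=1

Berlin | 229 | 20 | 7 ; Delhi | 71 | 20 | 2 ; Geneva | 143 | 15 | 4 ; Nairobi | NULL | NULL | 1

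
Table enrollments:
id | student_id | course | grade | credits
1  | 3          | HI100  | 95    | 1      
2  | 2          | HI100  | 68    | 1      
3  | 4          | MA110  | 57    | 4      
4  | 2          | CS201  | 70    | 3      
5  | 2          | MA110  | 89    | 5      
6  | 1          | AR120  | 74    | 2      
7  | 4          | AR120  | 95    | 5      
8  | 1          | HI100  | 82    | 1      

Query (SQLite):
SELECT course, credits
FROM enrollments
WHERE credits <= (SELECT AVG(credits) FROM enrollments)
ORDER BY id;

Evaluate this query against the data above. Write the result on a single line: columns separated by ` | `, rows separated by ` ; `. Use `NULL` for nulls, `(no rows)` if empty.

Scalar subquery: AVG(credits) over all enrollments rows = 2.75.
Keep rows where credits <= that value.

HI100 | 1 ; HI100 | 1 ; AR120 | 2 ; HI100 | 1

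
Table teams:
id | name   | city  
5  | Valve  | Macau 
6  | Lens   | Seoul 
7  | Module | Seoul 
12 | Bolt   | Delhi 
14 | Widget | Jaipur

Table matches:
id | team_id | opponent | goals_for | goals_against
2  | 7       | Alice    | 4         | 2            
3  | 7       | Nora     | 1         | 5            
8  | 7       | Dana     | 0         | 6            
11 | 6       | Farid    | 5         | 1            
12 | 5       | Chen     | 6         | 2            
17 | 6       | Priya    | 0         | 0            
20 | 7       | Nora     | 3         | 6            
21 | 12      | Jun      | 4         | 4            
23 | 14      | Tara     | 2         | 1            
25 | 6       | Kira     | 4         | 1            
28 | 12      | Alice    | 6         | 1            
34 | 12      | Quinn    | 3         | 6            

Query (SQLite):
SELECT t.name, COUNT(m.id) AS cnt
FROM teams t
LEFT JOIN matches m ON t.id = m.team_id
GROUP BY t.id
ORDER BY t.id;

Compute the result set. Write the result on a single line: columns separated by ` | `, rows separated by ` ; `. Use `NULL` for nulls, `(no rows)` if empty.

LEFT JOIN keeps every teams row; unmatched ones get NULL for matches columns.
Group by teams.id and compute COUNT(m.id). COUNT(col) of an all-NULL group is 0.
  5: ids {12} → COUNT(m.id)=1
  6: ids {11, 17, 25} → COUNT(m.id)=3
  7: ids {2, 3, 8, 20} → COUNT(m.id)=4
  12: ids {21, 28, 34} → COUNT(m.id)=3
  14: ids {23} → COUNT(m.id)=1

Valve | 1 ; Lens | 3 ; Module | 4 ; Bolt | 3 ; Widget | 1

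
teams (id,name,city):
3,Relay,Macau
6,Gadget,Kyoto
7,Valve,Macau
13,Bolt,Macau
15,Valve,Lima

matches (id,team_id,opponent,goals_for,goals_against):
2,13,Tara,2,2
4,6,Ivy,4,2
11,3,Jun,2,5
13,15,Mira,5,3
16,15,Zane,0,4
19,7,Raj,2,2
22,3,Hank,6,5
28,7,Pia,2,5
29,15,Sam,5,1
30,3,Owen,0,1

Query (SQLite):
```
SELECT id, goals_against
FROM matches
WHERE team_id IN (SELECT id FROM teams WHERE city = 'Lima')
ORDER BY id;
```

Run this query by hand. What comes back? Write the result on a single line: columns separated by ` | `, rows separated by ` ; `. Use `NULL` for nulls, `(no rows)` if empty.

Inner query: teams.id where city = 'Lima'.
Outer: keep matches rows whose team_id is in that set.
Inner query → {15}

13 | 3 ; 16 | 4 ; 29 | 1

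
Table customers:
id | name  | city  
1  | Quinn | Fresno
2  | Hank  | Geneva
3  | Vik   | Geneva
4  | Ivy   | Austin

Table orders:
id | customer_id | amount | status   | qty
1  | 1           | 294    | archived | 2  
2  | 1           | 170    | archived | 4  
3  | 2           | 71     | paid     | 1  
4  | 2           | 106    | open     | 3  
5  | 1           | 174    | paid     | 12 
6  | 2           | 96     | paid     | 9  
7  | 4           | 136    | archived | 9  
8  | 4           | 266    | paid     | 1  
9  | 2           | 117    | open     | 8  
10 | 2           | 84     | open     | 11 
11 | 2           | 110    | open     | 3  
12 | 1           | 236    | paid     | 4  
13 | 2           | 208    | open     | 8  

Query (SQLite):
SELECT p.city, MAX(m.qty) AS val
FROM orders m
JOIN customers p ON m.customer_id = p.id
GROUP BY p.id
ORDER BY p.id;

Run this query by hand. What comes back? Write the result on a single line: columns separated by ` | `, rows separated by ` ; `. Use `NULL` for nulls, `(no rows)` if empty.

Join each orders row to its customers via customer_id.
Group joined rows by customers.id; compute MAX(m.qty) per group.
  1: ids {1, 2, 5, 12} → MAX(m.qty)=12
  2: ids {3, 4, 6, 9, 10, 11, 13} → MAX(m.qty)=11
  4: ids {7, 8} → MAX(m.qty)=9

Fresno | 12 ; Geneva | 11 ; Austin | 9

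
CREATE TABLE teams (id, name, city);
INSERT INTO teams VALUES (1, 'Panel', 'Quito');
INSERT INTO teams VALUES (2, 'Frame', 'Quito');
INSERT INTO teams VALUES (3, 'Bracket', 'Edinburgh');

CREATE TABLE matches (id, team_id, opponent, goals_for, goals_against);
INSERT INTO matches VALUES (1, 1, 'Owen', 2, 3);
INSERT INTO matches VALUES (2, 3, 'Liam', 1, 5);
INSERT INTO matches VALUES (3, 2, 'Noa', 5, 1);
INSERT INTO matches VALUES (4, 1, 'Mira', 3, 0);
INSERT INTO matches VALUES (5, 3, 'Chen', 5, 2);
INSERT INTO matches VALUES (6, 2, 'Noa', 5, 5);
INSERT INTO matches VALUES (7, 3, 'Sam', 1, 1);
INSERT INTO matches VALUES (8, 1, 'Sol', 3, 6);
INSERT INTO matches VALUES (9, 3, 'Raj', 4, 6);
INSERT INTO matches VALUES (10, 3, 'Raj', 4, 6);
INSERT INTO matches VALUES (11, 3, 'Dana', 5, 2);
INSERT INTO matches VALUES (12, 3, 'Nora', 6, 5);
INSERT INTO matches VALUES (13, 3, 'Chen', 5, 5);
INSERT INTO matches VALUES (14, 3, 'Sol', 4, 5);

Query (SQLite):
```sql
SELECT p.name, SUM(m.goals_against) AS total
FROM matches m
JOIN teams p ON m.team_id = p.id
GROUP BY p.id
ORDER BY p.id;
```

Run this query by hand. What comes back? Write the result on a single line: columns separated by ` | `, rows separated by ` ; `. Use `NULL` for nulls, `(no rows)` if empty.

Panel | 9 ; Frame | 6 ; Bracket | 37

Join each matches row to its teams via team_id.
Group joined rows by teams.id; compute SUM(m.goals_against) per group.
  1: ids {1, 4, 8} → SUM(m.goals_against)=9
  2: ids {3, 6} → SUM(m.goals_against)=6
  3: ids {2, 5, 7, 9, 10, 11, 12, 13, 14} → SUM(m.goals_against)=37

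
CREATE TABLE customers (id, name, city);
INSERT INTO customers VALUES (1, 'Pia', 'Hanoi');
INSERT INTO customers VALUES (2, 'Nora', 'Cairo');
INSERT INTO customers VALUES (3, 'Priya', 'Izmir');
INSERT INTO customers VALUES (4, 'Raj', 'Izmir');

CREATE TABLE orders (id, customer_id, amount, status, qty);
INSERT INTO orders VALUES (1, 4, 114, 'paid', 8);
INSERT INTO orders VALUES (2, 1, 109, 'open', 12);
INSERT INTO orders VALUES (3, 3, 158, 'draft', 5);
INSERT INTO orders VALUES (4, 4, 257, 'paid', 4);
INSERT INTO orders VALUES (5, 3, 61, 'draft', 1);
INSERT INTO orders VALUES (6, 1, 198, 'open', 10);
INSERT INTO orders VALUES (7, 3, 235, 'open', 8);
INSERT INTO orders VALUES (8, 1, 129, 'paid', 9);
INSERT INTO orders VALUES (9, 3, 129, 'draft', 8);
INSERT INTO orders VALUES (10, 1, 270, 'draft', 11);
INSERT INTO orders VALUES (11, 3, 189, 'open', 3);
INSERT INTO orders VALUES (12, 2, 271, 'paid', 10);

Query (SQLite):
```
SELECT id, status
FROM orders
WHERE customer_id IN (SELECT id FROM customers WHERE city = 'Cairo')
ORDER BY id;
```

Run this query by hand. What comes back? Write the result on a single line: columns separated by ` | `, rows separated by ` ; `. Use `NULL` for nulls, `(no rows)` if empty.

12 | paid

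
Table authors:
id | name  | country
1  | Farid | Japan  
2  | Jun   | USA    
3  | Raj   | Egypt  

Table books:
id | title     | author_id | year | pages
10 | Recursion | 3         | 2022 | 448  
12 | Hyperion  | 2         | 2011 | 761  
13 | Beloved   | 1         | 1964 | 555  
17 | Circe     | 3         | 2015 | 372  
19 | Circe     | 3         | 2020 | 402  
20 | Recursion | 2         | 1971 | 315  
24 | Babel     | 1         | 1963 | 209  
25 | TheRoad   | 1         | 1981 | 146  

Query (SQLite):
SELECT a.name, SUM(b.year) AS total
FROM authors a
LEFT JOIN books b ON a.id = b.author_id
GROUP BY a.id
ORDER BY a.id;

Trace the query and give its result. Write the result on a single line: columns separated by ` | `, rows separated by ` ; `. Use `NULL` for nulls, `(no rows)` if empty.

LEFT JOIN keeps every authors row; unmatched ones get NULL for books columns.
Group by authors.id and compute SUM(b.year). SUM over an all-NULL group is NULL.
  1: ids {13, 24, 25} → SUM(b.year)=5908
  2: ids {12, 20} → SUM(b.year)=3982
  3: ids {10, 17, 19} → SUM(b.year)=6057

Farid | 5908 ; Jun | 3982 ; Raj | 6057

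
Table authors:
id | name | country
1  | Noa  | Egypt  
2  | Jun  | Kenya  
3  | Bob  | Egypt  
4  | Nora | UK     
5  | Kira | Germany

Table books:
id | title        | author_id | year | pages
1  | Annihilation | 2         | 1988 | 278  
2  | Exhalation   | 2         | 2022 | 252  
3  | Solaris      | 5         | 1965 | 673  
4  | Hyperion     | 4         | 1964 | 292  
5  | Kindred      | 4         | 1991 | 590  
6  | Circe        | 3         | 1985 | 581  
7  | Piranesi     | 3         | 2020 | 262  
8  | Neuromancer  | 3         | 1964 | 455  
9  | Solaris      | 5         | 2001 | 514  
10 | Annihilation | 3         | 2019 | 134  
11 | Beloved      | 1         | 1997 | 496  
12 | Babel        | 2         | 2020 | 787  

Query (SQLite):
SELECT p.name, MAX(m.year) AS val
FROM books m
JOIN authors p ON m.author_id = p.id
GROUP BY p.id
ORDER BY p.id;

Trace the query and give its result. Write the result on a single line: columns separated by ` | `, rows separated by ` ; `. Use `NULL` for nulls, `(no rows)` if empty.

Noa | 1997 ; Jun | 2022 ; Bob | 2020 ; Nora | 1991 ; Kira | 2001

Join each books row to its authors via author_id.
Group joined rows by authors.id; compute MAX(m.year) per group.
  1: ids {11} → MAX(m.year)=1997
  2: ids {1, 2, 12} → MAX(m.year)=2022
  3: ids {6, 7, 8, 10} → MAX(m.year)=2020
  4: ids {4, 5} → MAX(m.year)=1991
  5: ids {3, 9} → MAX(m.year)=2001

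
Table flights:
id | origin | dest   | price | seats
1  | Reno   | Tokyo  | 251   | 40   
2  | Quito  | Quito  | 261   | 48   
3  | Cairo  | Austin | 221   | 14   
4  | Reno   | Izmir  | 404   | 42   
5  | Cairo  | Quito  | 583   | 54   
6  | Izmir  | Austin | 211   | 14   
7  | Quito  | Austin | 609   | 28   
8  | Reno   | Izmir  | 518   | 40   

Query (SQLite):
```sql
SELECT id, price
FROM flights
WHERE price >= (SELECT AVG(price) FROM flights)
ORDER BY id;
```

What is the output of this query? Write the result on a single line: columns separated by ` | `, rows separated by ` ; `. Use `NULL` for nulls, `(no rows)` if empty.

4 | 404 ; 5 | 583 ; 7 | 609 ; 8 | 518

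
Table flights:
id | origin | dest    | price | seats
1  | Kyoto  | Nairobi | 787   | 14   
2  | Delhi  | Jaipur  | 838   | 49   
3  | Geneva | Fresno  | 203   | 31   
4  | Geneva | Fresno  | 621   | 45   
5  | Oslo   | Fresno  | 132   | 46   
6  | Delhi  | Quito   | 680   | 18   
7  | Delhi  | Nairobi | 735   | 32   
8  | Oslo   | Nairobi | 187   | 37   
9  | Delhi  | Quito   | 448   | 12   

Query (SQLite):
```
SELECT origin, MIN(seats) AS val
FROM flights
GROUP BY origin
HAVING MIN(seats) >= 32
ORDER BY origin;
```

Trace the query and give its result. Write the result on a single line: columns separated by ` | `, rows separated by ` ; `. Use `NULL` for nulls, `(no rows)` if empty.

Partition flights by origin; compute MIN(seats) within each group.
HAVING: keep groups where MIN(seats) >= 32.
  Delhi: ids {2, 6, 7, 9} → MIN(seats)=12
  Geneva: ids {3, 4} → MIN(seats)=31
  Kyoto: ids {1} → MIN(seats)=14
  Oslo: ids {5, 8} → MIN(seats)=37

Oslo | 37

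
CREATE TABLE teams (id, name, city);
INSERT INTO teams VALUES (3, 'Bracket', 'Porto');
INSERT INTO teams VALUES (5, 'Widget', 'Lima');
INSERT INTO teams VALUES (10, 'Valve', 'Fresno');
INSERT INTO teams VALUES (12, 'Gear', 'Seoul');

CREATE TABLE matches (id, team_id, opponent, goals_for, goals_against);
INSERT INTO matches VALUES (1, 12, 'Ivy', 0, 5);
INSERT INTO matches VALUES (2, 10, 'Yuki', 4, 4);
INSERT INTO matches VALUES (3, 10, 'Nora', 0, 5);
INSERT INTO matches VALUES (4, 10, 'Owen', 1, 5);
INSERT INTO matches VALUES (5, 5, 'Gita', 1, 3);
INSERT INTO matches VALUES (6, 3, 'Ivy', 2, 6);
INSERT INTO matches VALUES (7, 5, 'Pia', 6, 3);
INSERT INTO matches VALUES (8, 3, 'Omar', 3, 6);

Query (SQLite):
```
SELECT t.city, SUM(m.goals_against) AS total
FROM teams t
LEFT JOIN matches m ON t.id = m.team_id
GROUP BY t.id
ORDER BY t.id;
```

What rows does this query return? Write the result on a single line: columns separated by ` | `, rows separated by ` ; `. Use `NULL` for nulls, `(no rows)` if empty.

LEFT JOIN keeps every teams row; unmatched ones get NULL for matches columns.
Group by teams.id and compute SUM(m.goals_against). SUM over an all-NULL group is NULL.
  3: ids {6, 8} → SUM(m.goals_against)=12
  5: ids {5, 7} → SUM(m.goals_against)=6
  10: ids {2, 3, 4} → SUM(m.goals_against)=14
  12: ids {1} → SUM(m.goals_against)=5

Porto | 12 ; Lima | 6 ; Fresno | 14 ; Seoul | 5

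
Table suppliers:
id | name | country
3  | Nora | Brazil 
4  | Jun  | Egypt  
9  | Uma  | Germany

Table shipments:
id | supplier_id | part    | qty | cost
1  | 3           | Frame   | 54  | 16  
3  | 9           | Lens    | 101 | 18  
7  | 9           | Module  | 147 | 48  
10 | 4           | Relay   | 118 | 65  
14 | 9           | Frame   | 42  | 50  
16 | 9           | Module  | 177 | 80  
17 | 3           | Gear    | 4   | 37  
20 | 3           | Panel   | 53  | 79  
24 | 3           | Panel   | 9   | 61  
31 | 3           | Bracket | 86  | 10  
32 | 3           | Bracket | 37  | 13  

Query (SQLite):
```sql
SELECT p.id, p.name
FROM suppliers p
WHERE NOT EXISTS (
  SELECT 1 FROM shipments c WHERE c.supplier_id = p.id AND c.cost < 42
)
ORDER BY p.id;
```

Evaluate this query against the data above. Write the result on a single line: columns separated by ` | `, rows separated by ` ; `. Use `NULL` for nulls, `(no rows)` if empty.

For each suppliers row, check whether any shipments with matching supplier_id has cost < 42.
Keep rows where that is false.

4 | Jun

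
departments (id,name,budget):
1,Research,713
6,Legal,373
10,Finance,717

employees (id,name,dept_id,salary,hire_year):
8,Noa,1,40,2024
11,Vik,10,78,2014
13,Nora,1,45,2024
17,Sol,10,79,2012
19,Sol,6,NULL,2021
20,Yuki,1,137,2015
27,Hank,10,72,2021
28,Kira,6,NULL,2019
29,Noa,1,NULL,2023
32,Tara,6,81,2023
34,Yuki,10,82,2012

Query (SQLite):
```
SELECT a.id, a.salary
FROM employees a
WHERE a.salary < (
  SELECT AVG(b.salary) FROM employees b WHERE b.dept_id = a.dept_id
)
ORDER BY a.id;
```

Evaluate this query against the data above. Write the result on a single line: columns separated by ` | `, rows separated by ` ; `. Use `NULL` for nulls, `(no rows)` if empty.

8 | 40 ; 13 | 45 ; 27 | 72

For each employees row a, compute AVG(salary) over rows sharing a.dept_id.
Keep row a if a.salary < that per-group AVG.
  dept_id=1: AVG(salary) = 74.0
  dept_id=6: AVG(salary) = 81.0
  dept_id=10: AVG(salary) = 77.75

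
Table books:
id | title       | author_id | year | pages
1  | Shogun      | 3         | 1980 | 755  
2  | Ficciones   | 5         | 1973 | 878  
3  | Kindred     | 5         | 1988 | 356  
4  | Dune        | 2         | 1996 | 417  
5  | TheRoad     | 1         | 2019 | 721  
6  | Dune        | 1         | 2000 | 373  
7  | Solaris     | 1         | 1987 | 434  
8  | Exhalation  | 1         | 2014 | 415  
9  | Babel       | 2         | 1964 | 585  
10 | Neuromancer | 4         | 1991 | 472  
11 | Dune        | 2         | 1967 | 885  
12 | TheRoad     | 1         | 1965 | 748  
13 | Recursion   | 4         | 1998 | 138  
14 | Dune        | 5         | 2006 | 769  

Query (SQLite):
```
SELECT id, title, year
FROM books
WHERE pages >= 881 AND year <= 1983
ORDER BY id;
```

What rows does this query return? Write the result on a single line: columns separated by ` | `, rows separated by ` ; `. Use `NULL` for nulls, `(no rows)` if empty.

pages >= 881: ids {11}
year <= 1983: ids {1, 2, 9, 11, 12}
Combine with AND.

11 | Dune | 1967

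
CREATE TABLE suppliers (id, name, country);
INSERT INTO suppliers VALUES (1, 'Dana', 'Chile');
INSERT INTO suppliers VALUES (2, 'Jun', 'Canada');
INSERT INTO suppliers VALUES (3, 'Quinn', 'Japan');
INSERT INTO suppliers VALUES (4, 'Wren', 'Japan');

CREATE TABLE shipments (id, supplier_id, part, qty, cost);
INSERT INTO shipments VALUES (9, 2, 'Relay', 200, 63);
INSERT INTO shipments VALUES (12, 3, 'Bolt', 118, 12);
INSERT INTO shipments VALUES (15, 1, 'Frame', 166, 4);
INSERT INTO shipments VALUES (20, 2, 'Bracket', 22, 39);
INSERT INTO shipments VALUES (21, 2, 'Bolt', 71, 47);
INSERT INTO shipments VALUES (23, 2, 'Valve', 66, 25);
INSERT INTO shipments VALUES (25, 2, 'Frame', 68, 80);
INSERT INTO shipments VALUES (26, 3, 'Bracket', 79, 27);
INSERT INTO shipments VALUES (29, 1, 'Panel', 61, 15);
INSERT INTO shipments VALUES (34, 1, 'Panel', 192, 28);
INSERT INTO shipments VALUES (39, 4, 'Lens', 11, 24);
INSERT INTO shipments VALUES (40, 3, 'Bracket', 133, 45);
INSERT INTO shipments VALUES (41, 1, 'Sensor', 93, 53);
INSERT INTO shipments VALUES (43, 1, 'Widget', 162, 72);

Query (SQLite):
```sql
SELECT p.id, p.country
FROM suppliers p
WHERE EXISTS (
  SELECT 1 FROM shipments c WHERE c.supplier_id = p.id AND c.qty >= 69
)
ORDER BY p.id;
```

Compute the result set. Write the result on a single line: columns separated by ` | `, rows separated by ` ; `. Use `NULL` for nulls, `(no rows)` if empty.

For each suppliers row, check whether any shipments with matching supplier_id has qty >= 69.
Keep rows where that is true.

1 | Chile ; 2 | Canada ; 3 | Japan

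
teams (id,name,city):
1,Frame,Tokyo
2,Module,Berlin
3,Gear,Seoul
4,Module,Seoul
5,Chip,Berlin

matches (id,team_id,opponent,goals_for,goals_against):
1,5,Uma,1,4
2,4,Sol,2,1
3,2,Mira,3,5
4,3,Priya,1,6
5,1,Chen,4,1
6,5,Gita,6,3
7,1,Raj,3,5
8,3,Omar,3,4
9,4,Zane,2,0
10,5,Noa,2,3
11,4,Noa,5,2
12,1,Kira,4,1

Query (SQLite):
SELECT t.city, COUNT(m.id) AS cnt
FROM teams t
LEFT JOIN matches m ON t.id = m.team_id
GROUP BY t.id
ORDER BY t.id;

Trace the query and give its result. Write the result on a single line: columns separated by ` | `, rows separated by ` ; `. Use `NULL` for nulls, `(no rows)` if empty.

LEFT JOIN keeps every teams row; unmatched ones get NULL for matches columns.
Group by teams.id and compute COUNT(m.id). COUNT(col) of an all-NULL group is 0.
  1: ids {5, 7, 12} → COUNT(m.id)=3
  2: ids {3} → COUNT(m.id)=1
  3: ids {4, 8} → COUNT(m.id)=2
  4: ids {2, 9, 11} → COUNT(m.id)=3
  5: ids {1, 6, 10} → COUNT(m.id)=3

Tokyo | 3 ; Berlin | 1 ; Seoul | 2 ; Seoul | 3 ; Berlin | 3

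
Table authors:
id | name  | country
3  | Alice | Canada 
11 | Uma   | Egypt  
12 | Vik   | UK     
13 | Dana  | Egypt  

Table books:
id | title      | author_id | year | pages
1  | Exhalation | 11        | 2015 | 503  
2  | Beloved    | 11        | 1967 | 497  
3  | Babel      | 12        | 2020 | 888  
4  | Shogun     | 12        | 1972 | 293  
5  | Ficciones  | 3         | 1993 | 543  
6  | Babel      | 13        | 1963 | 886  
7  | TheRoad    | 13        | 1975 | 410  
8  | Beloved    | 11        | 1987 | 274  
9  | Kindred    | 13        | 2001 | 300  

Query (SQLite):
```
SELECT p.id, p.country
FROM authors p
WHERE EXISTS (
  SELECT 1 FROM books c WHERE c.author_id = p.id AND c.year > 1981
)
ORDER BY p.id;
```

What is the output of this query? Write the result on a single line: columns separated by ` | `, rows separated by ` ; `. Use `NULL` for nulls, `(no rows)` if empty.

3 | Canada ; 11 | Egypt ; 12 | UK ; 13 | Egypt

For each authors row, check whether any books with matching author_id has year > 1981.
Keep rows where that is true.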